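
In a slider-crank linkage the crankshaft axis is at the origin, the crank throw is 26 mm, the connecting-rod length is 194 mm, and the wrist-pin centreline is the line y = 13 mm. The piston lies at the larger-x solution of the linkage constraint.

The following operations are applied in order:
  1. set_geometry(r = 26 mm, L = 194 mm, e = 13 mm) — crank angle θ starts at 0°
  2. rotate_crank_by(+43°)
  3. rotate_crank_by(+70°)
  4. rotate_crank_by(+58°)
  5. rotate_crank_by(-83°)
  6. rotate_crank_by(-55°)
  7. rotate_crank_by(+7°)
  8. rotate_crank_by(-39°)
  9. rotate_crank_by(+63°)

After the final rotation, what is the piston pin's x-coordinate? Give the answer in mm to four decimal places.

205.1204

set_geometry: r = 26 mm, L = 194 mm, e = 13 mm; θ ← 0°
rotate_crank_by(+43°): θ ← 0° +43° = 43°
rotate_crank_by(+70°): θ ← 43° +70° = 113°
rotate_crank_by(+58°): θ ← 113° +58° = 171°
rotate_crank_by(-83°): θ ← 171° -83° = 88°
rotate_crank_by(-55°): θ ← 88° -55° = 33°
rotate_crank_by(+7°): θ ← 33° +7° = 40°
rotate_crank_by(-39°): θ ← 40° -39° = 1°
rotate_crank_by(+63°): θ ← 1° +63° = 64°
crank pin P = (r cos θ, r sin θ) = (11.397650, 23.368645)
h = r sin θ − e = 23.368645 − 13 = 10.368645
x = r cos θ + √(L² − h²) = 11.397650 + √(37636.0 − 107.5088) = 11.397650 + 193.722717 = 205.120367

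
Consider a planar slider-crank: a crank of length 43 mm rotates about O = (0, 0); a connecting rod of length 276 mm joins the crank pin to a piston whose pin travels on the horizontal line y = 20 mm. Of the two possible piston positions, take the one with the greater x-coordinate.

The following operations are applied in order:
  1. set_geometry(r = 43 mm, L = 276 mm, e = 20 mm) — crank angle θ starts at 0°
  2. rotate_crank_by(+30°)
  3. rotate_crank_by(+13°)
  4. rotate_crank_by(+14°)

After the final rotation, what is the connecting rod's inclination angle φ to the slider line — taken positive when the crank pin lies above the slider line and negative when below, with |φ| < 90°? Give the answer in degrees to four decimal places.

3.3364

set_geometry: r = 43 mm, L = 276 mm, e = 20 mm; θ ← 0°
rotate_crank_by(+30°): θ ← 0° +30° = 30°
rotate_crank_by(+13°): θ ← 30° +13° = 43°
rotate_crank_by(+14°): θ ← 43° +14° = 57°
crank pin P = (r cos θ, r sin θ) = (23.419479, 36.062834)
h = r sin θ − e = 36.062834 − 20 = 16.062834
sin φ = h / L = 16.062834 / 276 = 0.05819868
φ = arcsin(0.05819868) = 3.336424°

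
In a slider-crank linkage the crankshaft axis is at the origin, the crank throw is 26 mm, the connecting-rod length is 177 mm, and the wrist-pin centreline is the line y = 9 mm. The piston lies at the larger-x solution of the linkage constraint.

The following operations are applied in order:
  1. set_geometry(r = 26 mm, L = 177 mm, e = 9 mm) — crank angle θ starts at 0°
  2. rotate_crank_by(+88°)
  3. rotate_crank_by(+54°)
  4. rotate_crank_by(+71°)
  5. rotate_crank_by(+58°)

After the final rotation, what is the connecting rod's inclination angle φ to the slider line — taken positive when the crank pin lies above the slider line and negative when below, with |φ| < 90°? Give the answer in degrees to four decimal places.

set_geometry: r = 26 mm, L = 177 mm, e = 9 mm; θ ← 0°
rotate_crank_by(+88°): θ ← 0° +88° = 88°
rotate_crank_by(+54°): θ ← 88° +54° = 142°
rotate_crank_by(+71°): θ ← 142° +71° = 213°
rotate_crank_by(+58°): θ ← 213° +58° = 271°
crank pin P = (r cos θ, r sin θ) = (0.453763, -25.996040)
h = r sin θ − e = -25.996040 − 9 = -34.996040
sin φ = h / L = -34.996040 / 177 = -0.19771774
φ = arcsin(-0.19771774) = -11.403530°

-11.4035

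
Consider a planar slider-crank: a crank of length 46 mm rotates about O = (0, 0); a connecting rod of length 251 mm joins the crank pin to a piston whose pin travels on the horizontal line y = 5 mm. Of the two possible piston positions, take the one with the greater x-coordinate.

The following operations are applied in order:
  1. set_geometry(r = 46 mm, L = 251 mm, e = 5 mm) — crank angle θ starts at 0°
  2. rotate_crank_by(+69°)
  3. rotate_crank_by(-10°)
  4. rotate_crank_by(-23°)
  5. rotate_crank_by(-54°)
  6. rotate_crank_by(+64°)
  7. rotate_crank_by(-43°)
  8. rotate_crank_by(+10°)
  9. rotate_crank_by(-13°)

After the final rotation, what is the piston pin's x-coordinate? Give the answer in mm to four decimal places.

set_geometry: r = 46 mm, L = 251 mm, e = 5 mm; θ ← 0°
rotate_crank_by(+69°): θ ← 0° +69° = 69°
rotate_crank_by(-10°): θ ← 69° -10° = 59°
rotate_crank_by(-23°): θ ← 59° -23° = 36°
rotate_crank_by(-54°): θ ← 36° -54° = -18°
rotate_crank_by(+64°): θ ← -18° +64° = 46°
rotate_crank_by(-43°): θ ← 46° -43° = 3°
rotate_crank_by(+10°): θ ← 3° +10° = 13°
rotate_crank_by(-13°): θ ← 13° -13° = 0°
crank pin P = (r cos θ, r sin θ) = (46.000000, 0.000000)
h = r sin θ − e = 0.000000 − 5 = -5.000000
x = r cos θ + √(L² − h²) = 46.000000 + √(63001.0 − 25.0000) = 46.000000 + 250.950194 = 296.950194

296.9502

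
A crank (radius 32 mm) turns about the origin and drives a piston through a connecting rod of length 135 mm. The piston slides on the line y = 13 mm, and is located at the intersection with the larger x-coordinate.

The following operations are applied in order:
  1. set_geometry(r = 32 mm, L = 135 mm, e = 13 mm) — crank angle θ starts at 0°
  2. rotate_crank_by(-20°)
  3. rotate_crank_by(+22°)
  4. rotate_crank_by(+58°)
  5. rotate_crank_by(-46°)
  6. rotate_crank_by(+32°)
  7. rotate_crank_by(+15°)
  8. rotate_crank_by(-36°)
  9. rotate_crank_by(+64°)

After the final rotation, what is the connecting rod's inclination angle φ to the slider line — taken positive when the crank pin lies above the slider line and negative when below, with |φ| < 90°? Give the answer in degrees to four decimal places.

set_geometry: r = 32 mm, L = 135 mm, e = 13 mm; θ ← 0°
rotate_crank_by(-20°): θ ← 0° -20° = -20°
rotate_crank_by(+22°): θ ← -20° +22° = 2°
rotate_crank_by(+58°): θ ← 2° +58° = 60°
rotate_crank_by(-46°): θ ← 60° -46° = 14°
rotate_crank_by(+32°): θ ← 14° +32° = 46°
rotate_crank_by(+15°): θ ← 46° +15° = 61°
rotate_crank_by(-36°): θ ← 61° -36° = 25°
rotate_crank_by(+64°): θ ← 25° +64° = 89°
crank pin P = (r cos θ, r sin θ) = (0.558477, 31.995126)
h = r sin θ − e = 31.995126 − 13 = 18.995126
sin φ = h / L = 18.995126 / 135 = 0.14070464
φ = arcsin(0.14070464) = 8.088623°

8.0886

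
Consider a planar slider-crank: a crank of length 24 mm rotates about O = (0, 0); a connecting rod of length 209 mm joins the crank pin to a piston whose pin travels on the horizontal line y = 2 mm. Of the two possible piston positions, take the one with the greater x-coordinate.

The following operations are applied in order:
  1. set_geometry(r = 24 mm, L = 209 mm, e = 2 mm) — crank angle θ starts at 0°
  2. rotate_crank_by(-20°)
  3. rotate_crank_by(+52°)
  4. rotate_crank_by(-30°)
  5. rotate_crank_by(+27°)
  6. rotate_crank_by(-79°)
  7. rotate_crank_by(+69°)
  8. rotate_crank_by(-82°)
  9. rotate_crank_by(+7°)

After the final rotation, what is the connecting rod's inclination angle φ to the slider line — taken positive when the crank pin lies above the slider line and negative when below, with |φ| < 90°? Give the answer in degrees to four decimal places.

set_geometry: r = 24 mm, L = 209 mm, e = 2 mm; θ ← 0°
rotate_crank_by(-20°): θ ← 0° -20° = -20°
rotate_crank_by(+52°): θ ← -20° +52° = 32°
rotate_crank_by(-30°): θ ← 32° -30° = 2°
rotate_crank_by(+27°): θ ← 2° +27° = 29°
rotate_crank_by(-79°): θ ← 29° -79° = -50°
rotate_crank_by(+69°): θ ← -50° +69° = 19°
rotate_crank_by(-82°): θ ← 19° -82° = -63°
rotate_crank_by(+7°): θ ← -63° +7° = -56°
crank pin P = (r cos θ, r sin θ) = (13.420630, -19.896902)
h = r sin θ − e = -19.896902 − 2 = -21.896902
sin φ = h / L = -21.896902 / 209 = -0.10476986
φ = arcsin(-0.10476986) = -6.013908°

-6.0139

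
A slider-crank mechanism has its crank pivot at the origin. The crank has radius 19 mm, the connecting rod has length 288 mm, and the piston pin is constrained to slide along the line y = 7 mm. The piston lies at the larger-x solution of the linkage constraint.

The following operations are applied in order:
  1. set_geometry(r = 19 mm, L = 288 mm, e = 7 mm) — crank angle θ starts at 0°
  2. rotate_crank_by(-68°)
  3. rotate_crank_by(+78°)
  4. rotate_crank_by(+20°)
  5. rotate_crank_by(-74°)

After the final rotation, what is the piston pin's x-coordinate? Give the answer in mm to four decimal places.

300.9583

set_geometry: r = 19 mm, L = 288 mm, e = 7 mm; θ ← 0°
rotate_crank_by(-68°): θ ← 0° -68° = -68°
rotate_crank_by(+78°): θ ← -68° +78° = 10°
rotate_crank_by(+20°): θ ← 10° +20° = 30°
rotate_crank_by(-74°): θ ← 30° -74° = -44°
crank pin P = (r cos θ, r sin θ) = (13.667456, -13.198509)
h = r sin θ − e = -13.198509 − 7 = -20.198509
x = r cos θ + √(L² − h²) = 13.667456 + √(82944.0 − 407.9798) = 13.667456 + 287.290829 = 300.958285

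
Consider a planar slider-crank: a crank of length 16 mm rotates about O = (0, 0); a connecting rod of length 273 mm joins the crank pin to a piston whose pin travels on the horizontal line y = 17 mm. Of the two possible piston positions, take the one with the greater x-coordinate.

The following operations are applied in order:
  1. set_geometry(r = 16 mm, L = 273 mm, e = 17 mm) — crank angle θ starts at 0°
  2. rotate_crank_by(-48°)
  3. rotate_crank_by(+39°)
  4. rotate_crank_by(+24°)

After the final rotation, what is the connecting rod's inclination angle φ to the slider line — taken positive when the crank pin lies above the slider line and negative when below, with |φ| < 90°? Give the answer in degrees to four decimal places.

-2.6998

set_geometry: r = 16 mm, L = 273 mm, e = 17 mm; θ ← 0°
rotate_crank_by(-48°): θ ← 0° -48° = -48°
rotate_crank_by(+39°): θ ← -48° +39° = -9°
rotate_crank_by(+24°): θ ← -9° +24° = 15°
crank pin P = (r cos θ, r sin θ) = (15.454813, 4.141105)
h = r sin θ − e = 4.141105 − 17 = -12.858895
sin φ = h / L = -12.858895 / 273 = -0.04710218
φ = arcsin(-0.04710218) = -2.699755°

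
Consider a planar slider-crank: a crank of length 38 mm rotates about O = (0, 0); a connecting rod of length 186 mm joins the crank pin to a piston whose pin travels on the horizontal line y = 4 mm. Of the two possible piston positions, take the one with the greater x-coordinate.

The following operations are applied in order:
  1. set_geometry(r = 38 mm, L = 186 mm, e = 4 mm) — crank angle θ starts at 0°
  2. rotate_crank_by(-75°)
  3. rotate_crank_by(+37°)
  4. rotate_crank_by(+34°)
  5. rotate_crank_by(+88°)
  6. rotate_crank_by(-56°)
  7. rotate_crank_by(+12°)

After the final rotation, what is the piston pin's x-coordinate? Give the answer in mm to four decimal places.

213.9847

set_geometry: r = 38 mm, L = 186 mm, e = 4 mm; θ ← 0°
rotate_crank_by(-75°): θ ← 0° -75° = -75°
rotate_crank_by(+37°): θ ← -75° +37° = -38°
rotate_crank_by(+34°): θ ← -38° +34° = -4°
rotate_crank_by(+88°): θ ← -4° +88° = 84°
rotate_crank_by(-56°): θ ← 84° -56° = 28°
rotate_crank_by(+12°): θ ← 28° +12° = 40°
crank pin P = (r cos θ, r sin θ) = (29.109689, 24.425929)
h = r sin θ − e = 24.425929 − 4 = 20.425929
x = r cos θ + √(L² − h²) = 29.109689 + √(34596.0 − 417.2186) = 29.109689 + 184.875043 = 213.984732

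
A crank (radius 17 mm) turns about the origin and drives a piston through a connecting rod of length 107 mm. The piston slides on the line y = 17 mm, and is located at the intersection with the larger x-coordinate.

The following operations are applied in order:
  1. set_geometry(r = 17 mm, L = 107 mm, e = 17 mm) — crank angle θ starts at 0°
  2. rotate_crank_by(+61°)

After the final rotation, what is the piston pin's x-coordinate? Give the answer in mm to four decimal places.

set_geometry: r = 17 mm, L = 107 mm, e = 17 mm; θ ← 0°
rotate_crank_by(+61°): θ ← 0° +61° = 61°
crank pin P = (r cos θ, r sin θ) = (8.241764, 14.868535)
h = r sin θ − e = 14.868535 − 17 = -2.131465
x = r cos θ + √(L² − h²) = 8.241764 + √(11449.0 − 4.5431) = 8.241764 + 106.978768 = 115.220532

115.2205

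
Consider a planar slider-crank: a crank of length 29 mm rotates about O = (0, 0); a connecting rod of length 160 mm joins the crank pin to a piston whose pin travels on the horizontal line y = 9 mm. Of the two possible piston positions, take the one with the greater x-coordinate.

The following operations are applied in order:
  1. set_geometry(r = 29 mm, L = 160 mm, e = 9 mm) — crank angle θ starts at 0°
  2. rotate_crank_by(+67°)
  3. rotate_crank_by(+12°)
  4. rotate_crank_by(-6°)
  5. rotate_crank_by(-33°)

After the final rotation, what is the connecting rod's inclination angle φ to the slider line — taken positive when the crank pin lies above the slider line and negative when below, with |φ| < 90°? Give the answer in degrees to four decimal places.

3.4545

set_geometry: r = 29 mm, L = 160 mm, e = 9 mm; θ ← 0°
rotate_crank_by(+67°): θ ← 0° +67° = 67°
rotate_crank_by(+12°): θ ← 67° +12° = 79°
rotate_crank_by(-6°): θ ← 79° -6° = 73°
rotate_crank_by(-33°): θ ← 73° -33° = 40°
crank pin P = (r cos θ, r sin θ) = (22.215289, 18.640841)
h = r sin θ − e = 18.640841 − 9 = 9.640841
sin φ = h / L = 9.640841 / 160 = 0.06025525
φ = arcsin(0.06025525) = 3.454464°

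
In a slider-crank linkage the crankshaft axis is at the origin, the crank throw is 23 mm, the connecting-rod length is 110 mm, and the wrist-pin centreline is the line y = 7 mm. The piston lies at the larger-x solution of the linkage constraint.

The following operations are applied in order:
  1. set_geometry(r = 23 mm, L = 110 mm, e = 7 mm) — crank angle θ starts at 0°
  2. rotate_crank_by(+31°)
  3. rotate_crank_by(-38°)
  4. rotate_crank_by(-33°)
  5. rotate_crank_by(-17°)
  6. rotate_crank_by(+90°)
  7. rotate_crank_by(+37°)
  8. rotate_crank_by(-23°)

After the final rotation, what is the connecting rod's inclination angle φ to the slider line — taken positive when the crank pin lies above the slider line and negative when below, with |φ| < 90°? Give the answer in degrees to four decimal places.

set_geometry: r = 23 mm, L = 110 mm, e = 7 mm; θ ← 0°
rotate_crank_by(+31°): θ ← 0° +31° = 31°
rotate_crank_by(-38°): θ ← 31° -38° = -7°
rotate_crank_by(-33°): θ ← -7° -33° = -40°
rotate_crank_by(-17°): θ ← -40° -17° = -57°
rotate_crank_by(+90°): θ ← -57° +90° = 33°
rotate_crank_by(+37°): θ ← 33° +37° = 70°
rotate_crank_by(-23°): θ ← 70° -23° = 47°
crank pin P = (r cos θ, r sin θ) = (15.685962, 16.821135)
h = r sin θ − e = 16.821135 − 7 = 9.821135
sin φ = h / L = 9.821135 / 110 = 0.08928305
φ = arcsin(0.08928305) = 5.122363°

5.1224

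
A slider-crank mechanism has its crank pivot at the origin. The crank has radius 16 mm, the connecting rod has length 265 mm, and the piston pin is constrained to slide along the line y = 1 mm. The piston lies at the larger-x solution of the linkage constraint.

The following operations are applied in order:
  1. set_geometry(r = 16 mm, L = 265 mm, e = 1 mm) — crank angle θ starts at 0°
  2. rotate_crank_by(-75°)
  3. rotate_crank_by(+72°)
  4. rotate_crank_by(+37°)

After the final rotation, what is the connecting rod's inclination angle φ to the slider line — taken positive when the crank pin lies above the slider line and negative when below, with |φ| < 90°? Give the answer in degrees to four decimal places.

set_geometry: r = 16 mm, L = 265 mm, e = 1 mm; θ ← 0°
rotate_crank_by(-75°): θ ← 0° -75° = -75°
rotate_crank_by(+72°): θ ← -75° +72° = -3°
rotate_crank_by(+37°): θ ← -3° +37° = 34°
crank pin P = (r cos θ, r sin θ) = (13.264601, 8.947086)
h = r sin θ − e = 8.947086 − 1 = 7.947086
sin φ = h / L = 7.947086 / 265 = 0.02998901
φ = arcsin(0.02998901) = 1.718501°

1.7185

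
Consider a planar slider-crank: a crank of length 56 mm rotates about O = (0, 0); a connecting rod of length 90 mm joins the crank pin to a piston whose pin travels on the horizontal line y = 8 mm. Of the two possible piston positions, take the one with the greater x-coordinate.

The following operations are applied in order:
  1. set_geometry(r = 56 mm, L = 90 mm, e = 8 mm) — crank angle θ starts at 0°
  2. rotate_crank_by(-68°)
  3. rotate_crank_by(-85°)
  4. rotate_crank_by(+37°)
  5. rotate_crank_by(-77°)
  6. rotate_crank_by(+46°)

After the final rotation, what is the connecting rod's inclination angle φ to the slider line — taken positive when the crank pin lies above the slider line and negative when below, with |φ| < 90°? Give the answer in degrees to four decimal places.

-25.3265

set_geometry: r = 56 mm, L = 90 mm, e = 8 mm; θ ← 0°
rotate_crank_by(-68°): θ ← 0° -68° = -68°
rotate_crank_by(-85°): θ ← -68° -85° = -153°
rotate_crank_by(+37°): θ ← -153° +37° = -116°
rotate_crank_by(-77°): θ ← -116° -77° = -193°
rotate_crank_by(+46°): θ ← -193° +46° = -147°
crank pin P = (r cos θ, r sin θ) = (-46.965552, -30.499786)
h = r sin θ − e = -30.499786 − 8 = -38.499786
sin φ = h / L = -38.499786 / 90 = -0.42777540
φ = arcsin(-0.42777540) = -25.326464°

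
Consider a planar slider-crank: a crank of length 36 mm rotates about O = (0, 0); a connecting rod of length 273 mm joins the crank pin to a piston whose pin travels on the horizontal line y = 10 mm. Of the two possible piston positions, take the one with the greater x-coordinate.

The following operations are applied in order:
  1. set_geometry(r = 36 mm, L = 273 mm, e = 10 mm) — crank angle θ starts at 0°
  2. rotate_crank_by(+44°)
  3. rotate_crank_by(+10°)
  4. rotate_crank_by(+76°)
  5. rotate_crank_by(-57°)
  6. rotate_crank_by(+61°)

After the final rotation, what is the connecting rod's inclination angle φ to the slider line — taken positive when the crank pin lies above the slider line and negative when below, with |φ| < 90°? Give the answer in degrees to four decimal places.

3.3381

set_geometry: r = 36 mm, L = 273 mm, e = 10 mm; θ ← 0°
rotate_crank_by(+44°): θ ← 0° +44° = 44°
rotate_crank_by(+10°): θ ← 44° +10° = 54°
rotate_crank_by(+76°): θ ← 54° +76° = 130°
rotate_crank_by(-57°): θ ← 130° -57° = 73°
rotate_crank_by(+61°): θ ← 73° +61° = 134°
crank pin P = (r cos θ, r sin θ) = (-25.007701, 25.896233)
h = r sin θ − e = 25.896233 − 10 = 15.896233
sin φ = h / L = 15.896233 / 273 = 0.05822796
φ = arcsin(0.05822796) = 3.338104°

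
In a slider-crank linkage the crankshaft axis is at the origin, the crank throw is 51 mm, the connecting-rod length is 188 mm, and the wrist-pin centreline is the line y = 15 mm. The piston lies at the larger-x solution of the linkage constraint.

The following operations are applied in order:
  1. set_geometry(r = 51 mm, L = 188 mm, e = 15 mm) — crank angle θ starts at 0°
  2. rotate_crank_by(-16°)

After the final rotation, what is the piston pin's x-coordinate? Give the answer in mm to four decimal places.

234.7652

set_geometry: r = 51 mm, L = 188 mm, e = 15 mm; θ ← 0°
rotate_crank_by(-16°): θ ← 0° -16° = -16°
crank pin P = (r cos θ, r sin θ) = (49.024346, -14.057505)
h = r sin θ − e = -14.057505 − 15 = -29.057505
x = r cos θ + √(L² − h²) = 49.024346 + √(35344.0 − 844.3386) = 49.024346 + 185.740845 = 234.765191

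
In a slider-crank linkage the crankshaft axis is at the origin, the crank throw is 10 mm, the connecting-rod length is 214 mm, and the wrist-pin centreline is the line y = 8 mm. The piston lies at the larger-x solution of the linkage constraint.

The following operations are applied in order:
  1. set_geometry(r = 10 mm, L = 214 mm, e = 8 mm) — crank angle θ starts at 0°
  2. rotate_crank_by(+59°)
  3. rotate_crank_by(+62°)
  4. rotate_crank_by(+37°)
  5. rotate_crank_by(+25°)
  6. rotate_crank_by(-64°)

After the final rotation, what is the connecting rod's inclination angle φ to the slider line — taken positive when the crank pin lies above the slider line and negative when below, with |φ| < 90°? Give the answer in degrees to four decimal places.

set_geometry: r = 10 mm, L = 214 mm, e = 8 mm; θ ← 0°
rotate_crank_by(+59°): θ ← 0° +59° = 59°
rotate_crank_by(+62°): θ ← 59° +62° = 121°
rotate_crank_by(+37°): θ ← 121° +37° = 158°
rotate_crank_by(+25°): θ ← 158° +25° = 183°
rotate_crank_by(-64°): θ ← 183° -64° = 119°
crank pin P = (r cos θ, r sin θ) = (-4.848096, 8.746197)
h = r sin θ − e = 8.746197 − 8 = 0.746197
sin φ = h / L = 0.746197 / 214 = 0.00348690
φ = arcsin(0.00348690) = 0.199785°

0.1998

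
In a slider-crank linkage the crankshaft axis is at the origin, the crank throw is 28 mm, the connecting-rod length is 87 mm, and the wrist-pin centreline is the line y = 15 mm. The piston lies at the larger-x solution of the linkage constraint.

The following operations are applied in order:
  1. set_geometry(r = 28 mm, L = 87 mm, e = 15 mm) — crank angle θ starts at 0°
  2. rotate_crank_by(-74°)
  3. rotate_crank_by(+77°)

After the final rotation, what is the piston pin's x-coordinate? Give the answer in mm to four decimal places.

set_geometry: r = 28 mm, L = 87 mm, e = 15 mm; θ ← 0°
rotate_crank_by(-74°): θ ← 0° -74° = -74°
rotate_crank_by(+77°): θ ← -74° +77° = 3°
crank pin P = (r cos θ, r sin θ) = (27.961627, 1.465407)
h = r sin θ − e = 1.465407 − 15 = -13.534593
x = r cos θ + √(L² − h²) = 27.961627 + √(7569.0 − 183.1852) = 27.961627 + 85.940763 = 113.902390

113.9024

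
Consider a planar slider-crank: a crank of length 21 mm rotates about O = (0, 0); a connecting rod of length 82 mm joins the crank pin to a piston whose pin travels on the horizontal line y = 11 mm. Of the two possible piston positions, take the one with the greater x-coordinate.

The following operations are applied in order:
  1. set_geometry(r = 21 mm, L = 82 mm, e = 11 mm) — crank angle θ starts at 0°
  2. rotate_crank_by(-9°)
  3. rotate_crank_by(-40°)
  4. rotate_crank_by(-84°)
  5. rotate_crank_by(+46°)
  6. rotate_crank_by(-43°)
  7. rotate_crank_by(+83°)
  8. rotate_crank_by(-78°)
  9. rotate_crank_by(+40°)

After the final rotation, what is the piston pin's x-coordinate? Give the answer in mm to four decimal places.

set_geometry: r = 21 mm, L = 82 mm, e = 11 mm; θ ← 0°
rotate_crank_by(-9°): θ ← 0° -9° = -9°
rotate_crank_by(-40°): θ ← -9° -40° = -49°
rotate_crank_by(-84°): θ ← -49° -84° = -133°
rotate_crank_by(+46°): θ ← -133° +46° = -87°
rotate_crank_by(-43°): θ ← -87° -43° = -130°
rotate_crank_by(+83°): θ ← -130° +83° = -47°
rotate_crank_by(-78°): θ ← -47° -78° = -125°
rotate_crank_by(+40°): θ ← -125° +40° = -85°
crank pin P = (r cos θ, r sin θ) = (1.830271, -20.920089)
h = r sin θ − e = -20.920089 − 11 = -31.920089
x = r cos θ + √(L² − h²) = 1.830271 + √(6724.0 − 1018.8921) = 1.830271 + 75.532165 = 77.362436

77.3624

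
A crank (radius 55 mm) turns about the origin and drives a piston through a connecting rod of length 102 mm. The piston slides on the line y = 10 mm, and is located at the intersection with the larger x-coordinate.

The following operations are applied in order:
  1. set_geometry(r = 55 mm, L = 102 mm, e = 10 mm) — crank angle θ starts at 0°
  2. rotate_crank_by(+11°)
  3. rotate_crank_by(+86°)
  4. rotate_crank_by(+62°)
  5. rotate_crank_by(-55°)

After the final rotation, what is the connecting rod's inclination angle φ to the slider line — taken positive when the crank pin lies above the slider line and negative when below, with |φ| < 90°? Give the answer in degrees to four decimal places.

set_geometry: r = 55 mm, L = 102 mm, e = 10 mm; θ ← 0°
rotate_crank_by(+11°): θ ← 0° +11° = 11°
rotate_crank_by(+86°): θ ← 11° +86° = 97°
rotate_crank_by(+62°): θ ← 97° +62° = 159°
rotate_crank_by(-55°): θ ← 159° -55° = 104°
crank pin P = (r cos θ, r sin θ) = (-13.305704, 53.366265)
h = r sin θ − e = 53.366265 − 10 = 43.366265
sin φ = h / L = 43.366265 / 102 = 0.42515946
φ = arcsin(0.42515946) = 25.160757°

25.1608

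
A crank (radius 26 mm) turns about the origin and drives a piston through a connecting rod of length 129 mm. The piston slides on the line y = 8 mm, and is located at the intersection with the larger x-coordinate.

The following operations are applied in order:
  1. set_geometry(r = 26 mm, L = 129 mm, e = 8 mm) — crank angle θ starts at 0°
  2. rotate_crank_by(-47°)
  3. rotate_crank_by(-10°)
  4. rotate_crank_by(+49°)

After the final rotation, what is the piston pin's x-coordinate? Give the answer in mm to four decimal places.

154.2227

set_geometry: r = 26 mm, L = 129 mm, e = 8 mm; θ ← 0°
rotate_crank_by(-47°): θ ← 0° -47° = -47°
rotate_crank_by(-10°): θ ← -47° -10° = -57°
rotate_crank_by(+49°): θ ← -57° +49° = -8°
crank pin P = (r cos θ, r sin θ) = (25.746970, -3.618501)
h = r sin θ − e = -3.618501 − 8 = -11.618501
x = r cos θ + √(L² − h²) = 25.746970 + √(16641.0 − 134.9896) = 25.746970 + 128.475719 = 154.222689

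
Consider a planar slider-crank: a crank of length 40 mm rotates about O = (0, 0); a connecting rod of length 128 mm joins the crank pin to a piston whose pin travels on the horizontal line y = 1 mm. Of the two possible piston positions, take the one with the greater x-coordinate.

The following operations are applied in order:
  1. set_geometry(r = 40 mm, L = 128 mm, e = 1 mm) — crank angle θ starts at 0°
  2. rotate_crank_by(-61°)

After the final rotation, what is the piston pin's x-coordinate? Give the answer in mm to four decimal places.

set_geometry: r = 40 mm, L = 128 mm, e = 1 mm; θ ← 0°
rotate_crank_by(-61°): θ ← 0° -61° = -61°
crank pin P = (r cos θ, r sin θ) = (19.392385, -34.984788)
h = r sin θ − e = -34.984788 − 1 = -35.984788
x = r cos θ + √(L² − h²) = 19.392385 + √(16384.0 − 1294.9050) = 19.392385 + 122.837677 = 142.230062

142.2301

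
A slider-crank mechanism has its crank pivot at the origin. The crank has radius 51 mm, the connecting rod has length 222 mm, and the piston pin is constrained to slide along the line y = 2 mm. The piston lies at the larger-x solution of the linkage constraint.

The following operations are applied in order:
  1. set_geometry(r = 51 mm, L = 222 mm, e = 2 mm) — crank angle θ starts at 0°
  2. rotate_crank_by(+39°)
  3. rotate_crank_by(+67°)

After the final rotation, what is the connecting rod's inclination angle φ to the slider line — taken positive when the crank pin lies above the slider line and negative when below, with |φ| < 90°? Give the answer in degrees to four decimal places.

set_geometry: r = 51 mm, L = 222 mm, e = 2 mm; θ ← 0°
rotate_crank_by(+39°): θ ← 0° +39° = 39°
rotate_crank_by(+67°): θ ← 39° +67° = 106°
crank pin P = (r cos θ, r sin θ) = (-14.057505, 49.024346)
h = r sin θ − e = 49.024346 − 2 = 47.024346
sin φ = h / L = 47.024346 / 222 = 0.21182138
φ = arcsin(0.21182138) = 12.229111°

12.2291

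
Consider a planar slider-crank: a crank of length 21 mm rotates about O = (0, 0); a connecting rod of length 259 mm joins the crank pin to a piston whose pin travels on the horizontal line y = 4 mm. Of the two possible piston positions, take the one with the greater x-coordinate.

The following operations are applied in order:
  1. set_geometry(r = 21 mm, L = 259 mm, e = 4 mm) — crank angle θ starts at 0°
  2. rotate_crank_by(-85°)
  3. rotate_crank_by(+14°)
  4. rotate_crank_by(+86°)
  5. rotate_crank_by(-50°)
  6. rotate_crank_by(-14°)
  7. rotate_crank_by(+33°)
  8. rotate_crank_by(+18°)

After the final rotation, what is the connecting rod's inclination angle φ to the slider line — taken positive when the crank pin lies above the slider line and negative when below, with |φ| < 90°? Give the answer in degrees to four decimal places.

set_geometry: r = 21 mm, L = 259 mm, e = 4 mm; θ ← 0°
rotate_crank_by(-85°): θ ← 0° -85° = -85°
rotate_crank_by(+14°): θ ← -85° +14° = -71°
rotate_crank_by(+86°): θ ← -71° +86° = 15°
rotate_crank_by(-50°): θ ← 15° -50° = -35°
rotate_crank_by(-14°): θ ← -35° -14° = -49°
rotate_crank_by(+33°): θ ← -49° +33° = -16°
rotate_crank_by(+18°): θ ← -16° +18° = 2°
crank pin P = (r cos θ, r sin θ) = (20.987207, 0.732889)
h = r sin θ − e = 0.732889 − 4 = -3.267111
sin φ = h / L = -3.267111 / 259 = -0.01261433
φ = arcsin(-0.01261433) = -0.722767°

-0.7228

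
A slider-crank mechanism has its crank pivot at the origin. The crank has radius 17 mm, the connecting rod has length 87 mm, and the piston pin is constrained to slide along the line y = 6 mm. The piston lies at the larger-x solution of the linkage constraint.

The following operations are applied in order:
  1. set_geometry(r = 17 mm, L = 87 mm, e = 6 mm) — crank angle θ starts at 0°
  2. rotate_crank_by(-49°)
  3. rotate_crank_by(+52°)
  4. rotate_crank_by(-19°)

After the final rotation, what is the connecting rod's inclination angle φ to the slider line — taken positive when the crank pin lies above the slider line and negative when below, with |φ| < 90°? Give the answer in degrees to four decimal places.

set_geometry: r = 17 mm, L = 87 mm, e = 6 mm; θ ← 0°
rotate_crank_by(-49°): θ ← 0° -49° = -49°
rotate_crank_by(+52°): θ ← -49° +52° = 3°
rotate_crank_by(-19°): θ ← 3° -19° = -16°
crank pin P = (r cos θ, r sin θ) = (16.341449, -4.685835)
h = r sin θ − e = -4.685835 − 6 = -10.685835
sin φ = h / L = -10.685835 / 87 = -0.12282569
φ = arcsin(-0.12282569) = -7.055209°

-7.0552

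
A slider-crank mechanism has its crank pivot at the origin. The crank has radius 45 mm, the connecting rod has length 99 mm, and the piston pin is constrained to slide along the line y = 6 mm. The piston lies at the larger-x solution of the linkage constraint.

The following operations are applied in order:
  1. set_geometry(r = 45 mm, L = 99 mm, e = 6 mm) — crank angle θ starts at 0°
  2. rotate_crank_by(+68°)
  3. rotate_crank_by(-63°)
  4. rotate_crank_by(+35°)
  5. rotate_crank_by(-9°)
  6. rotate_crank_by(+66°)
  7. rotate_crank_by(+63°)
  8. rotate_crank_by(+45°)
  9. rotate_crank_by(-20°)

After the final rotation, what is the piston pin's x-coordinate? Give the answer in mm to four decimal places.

set_geometry: r = 45 mm, L = 99 mm, e = 6 mm; θ ← 0°
rotate_crank_by(+68°): θ ← 0° +68° = 68°
rotate_crank_by(-63°): θ ← 68° -63° = 5°
rotate_crank_by(+35°): θ ← 5° +35° = 40°
rotate_crank_by(-9°): θ ← 40° -9° = 31°
rotate_crank_by(+66°): θ ← 31° +66° = 97°
rotate_crank_by(+63°): θ ← 97° +63° = 160°
rotate_crank_by(+45°): θ ← 160° +45° = 205°
rotate_crank_by(-20°): θ ← 205° -20° = 185°
crank pin P = (r cos θ, r sin θ) = (-44.828761, -3.922008)
h = r sin θ − e = -3.922008 − 6 = -9.922008
x = r cos θ + √(L² − h²) = -44.828761 + √(9801.0 − 98.4463) = -44.828761 + 98.501542 = 53.672780

53.6728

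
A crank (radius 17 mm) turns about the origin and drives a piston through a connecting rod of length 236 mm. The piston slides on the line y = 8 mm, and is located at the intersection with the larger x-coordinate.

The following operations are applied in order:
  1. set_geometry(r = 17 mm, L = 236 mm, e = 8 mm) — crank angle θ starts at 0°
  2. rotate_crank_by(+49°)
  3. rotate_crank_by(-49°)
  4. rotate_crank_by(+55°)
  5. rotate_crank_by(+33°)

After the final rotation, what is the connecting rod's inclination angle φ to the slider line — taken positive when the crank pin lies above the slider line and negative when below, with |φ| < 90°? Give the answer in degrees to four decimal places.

2.1830

set_geometry: r = 17 mm, L = 236 mm, e = 8 mm; θ ← 0°
rotate_crank_by(+49°): θ ← 0° +49° = 49°
rotate_crank_by(-49°): θ ← 49° -49° = 0°
rotate_crank_by(+55°): θ ← 0° +55° = 55°
rotate_crank_by(+33°): θ ← 55° +33° = 88°
crank pin P = (r cos θ, r sin θ) = (0.593291, 16.989644)
h = r sin θ − e = 16.989644 − 8 = 8.989644
sin φ = h / L = 8.989644 / 236 = 0.03809171
φ = arcsin(0.03809171) = 2.183022°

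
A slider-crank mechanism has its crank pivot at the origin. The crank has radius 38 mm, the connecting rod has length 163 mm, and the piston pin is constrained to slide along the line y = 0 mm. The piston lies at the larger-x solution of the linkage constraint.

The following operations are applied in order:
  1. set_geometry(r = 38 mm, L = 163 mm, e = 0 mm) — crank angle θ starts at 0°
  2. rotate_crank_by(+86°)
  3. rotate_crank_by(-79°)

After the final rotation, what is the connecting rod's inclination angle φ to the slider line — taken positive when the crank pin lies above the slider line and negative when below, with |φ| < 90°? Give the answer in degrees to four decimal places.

1.6281

set_geometry: r = 38 mm, L = 163 mm, e = 0 mm; θ ← 0°
rotate_crank_by(+86°): θ ← 0° +86° = 86°
rotate_crank_by(-79°): θ ← 86° -79° = 7°
crank pin P = (r cos θ, r sin θ) = (37.716754, 4.631035)
h = r sin θ − e = 4.631035 − 0 = 4.631035
sin φ = h / L = 4.631035 / 163 = 0.02841126
φ = arcsin(0.02841126) = 1.628064°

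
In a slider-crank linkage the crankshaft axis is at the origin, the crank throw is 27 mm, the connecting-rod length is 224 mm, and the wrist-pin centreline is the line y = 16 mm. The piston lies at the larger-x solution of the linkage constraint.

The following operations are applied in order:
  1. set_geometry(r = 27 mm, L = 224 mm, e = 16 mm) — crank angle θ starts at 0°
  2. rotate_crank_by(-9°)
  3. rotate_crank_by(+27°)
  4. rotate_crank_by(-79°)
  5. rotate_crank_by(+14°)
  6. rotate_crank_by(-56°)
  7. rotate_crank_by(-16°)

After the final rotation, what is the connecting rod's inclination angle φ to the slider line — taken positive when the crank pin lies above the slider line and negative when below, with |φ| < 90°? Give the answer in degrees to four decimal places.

set_geometry: r = 27 mm, L = 224 mm, e = 16 mm; θ ← 0°
rotate_crank_by(-9°): θ ← 0° -9° = -9°
rotate_crank_by(+27°): θ ← -9° +27° = 18°
rotate_crank_by(-79°): θ ← 18° -79° = -61°
rotate_crank_by(+14°): θ ← -61° +14° = -47°
rotate_crank_by(-56°): θ ← -47° -56° = -103°
rotate_crank_by(-16°): θ ← -103° -16° = -119°
crank pin P = (r cos θ, r sin θ) = (-13.089860, -23.614732)
h = r sin θ − e = -23.614732 − 16 = -39.614732
sin φ = h / L = -39.614732 / 224 = -0.17685148
φ = arcsin(-0.17685148) = -10.186421°

-10.1864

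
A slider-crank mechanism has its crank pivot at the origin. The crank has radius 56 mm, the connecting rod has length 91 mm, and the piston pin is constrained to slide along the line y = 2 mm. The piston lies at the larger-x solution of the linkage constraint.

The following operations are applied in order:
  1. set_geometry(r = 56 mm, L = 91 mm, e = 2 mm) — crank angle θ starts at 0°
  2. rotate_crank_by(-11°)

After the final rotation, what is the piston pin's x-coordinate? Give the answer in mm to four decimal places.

set_geometry: r = 56 mm, L = 91 mm, e = 2 mm; θ ← 0°
rotate_crank_by(-11°): θ ← 0° -11° = -11°
crank pin P = (r cos θ, r sin θ) = (54.971122, -10.685304)
h = r sin θ − e = -10.685304 − 2 = -12.685304
x = r cos θ + √(L² − h²) = 54.971122 + √(8281.0 − 160.9169) = 54.971122 + 90.111504 = 145.082626

145.0826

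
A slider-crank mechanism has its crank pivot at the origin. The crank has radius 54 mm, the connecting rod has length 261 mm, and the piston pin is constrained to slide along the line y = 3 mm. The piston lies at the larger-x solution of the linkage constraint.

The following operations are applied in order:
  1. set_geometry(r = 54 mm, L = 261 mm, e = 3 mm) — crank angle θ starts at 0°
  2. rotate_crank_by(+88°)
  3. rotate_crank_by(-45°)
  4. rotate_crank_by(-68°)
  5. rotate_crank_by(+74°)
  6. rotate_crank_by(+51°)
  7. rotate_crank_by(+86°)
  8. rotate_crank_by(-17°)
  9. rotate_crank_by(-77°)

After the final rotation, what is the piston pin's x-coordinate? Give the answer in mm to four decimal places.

254.0907

set_geometry: r = 54 mm, L = 261 mm, e = 3 mm; θ ← 0°
rotate_crank_by(+88°): θ ← 0° +88° = 88°
rotate_crank_by(-45°): θ ← 88° -45° = 43°
rotate_crank_by(-68°): θ ← 43° -68° = -25°
rotate_crank_by(+74°): θ ← -25° +74° = 49°
rotate_crank_by(+51°): θ ← 49° +51° = 100°
rotate_crank_by(+86°): θ ← 100° +86° = 186°
rotate_crank_by(-17°): θ ← 186° -17° = 169°
rotate_crank_by(-77°): θ ← 169° -77° = 92°
crank pin P = (r cos θ, r sin θ) = (-1.884573, 53.967105)
h = r sin θ − e = 53.967105 − 3 = 50.967105
x = r cos θ + √(L² − h²) = -1.884573 + √(68121.0 − 2597.6458) = -1.884573 + 255.975300 = 254.090727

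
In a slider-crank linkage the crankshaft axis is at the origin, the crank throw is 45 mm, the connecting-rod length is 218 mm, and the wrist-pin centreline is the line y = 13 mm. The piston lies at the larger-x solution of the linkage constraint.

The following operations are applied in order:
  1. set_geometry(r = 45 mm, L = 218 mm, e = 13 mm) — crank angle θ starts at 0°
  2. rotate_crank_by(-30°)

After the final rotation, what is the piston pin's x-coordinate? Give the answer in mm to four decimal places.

254.0612

set_geometry: r = 45 mm, L = 218 mm, e = 13 mm; θ ← 0°
rotate_crank_by(-30°): θ ← 0° -30° = -30°
crank pin P = (r cos θ, r sin θ) = (38.971143, -22.500000)
h = r sin θ − e = -22.500000 − 13 = -35.500000
x = r cos θ + √(L² − h²) = 38.971143 + √(47524.0 − 1260.2500) = 38.971143 + 215.090097 = 254.061241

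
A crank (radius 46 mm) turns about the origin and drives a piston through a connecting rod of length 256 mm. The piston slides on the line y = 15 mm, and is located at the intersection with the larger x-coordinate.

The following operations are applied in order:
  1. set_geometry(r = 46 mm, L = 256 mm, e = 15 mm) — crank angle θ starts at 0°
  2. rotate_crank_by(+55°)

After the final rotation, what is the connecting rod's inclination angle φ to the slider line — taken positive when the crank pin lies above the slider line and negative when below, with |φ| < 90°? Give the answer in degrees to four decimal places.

set_geometry: r = 46 mm, L = 256 mm, e = 15 mm; θ ← 0°
rotate_crank_by(+55°): θ ← 0° +55° = 55°
crank pin P = (r cos θ, r sin θ) = (26.384516, 37.680994)
h = r sin θ − e = 37.680994 − 15 = 22.680994
sin φ = h / L = 22.680994 / 256 = 0.08859763
φ = arcsin(0.08859763) = 5.082935°

5.0829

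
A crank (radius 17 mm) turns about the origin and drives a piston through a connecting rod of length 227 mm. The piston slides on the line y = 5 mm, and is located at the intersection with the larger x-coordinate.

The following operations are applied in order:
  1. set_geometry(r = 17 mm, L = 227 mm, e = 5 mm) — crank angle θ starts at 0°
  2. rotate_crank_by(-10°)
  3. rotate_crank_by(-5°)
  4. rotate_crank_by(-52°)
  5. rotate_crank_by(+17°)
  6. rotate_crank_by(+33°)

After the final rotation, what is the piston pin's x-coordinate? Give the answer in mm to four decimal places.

243.0381

set_geometry: r = 17 mm, L = 227 mm, e = 5 mm; θ ← 0°
rotate_crank_by(-10°): θ ← 0° -10° = -10°
rotate_crank_by(-5°): θ ← -10° -5° = -15°
rotate_crank_by(-52°): θ ← -15° -52° = -67°
rotate_crank_by(+17°): θ ← -67° +17° = -50°
rotate_crank_by(+33°): θ ← -50° +33° = -17°
crank pin P = (r cos θ, r sin θ) = (16.257181, -4.970319)
h = r sin θ − e = -4.970319 − 5 = -9.970319
x = r cos θ + √(L² − h²) = 16.257181 + √(51529.0 − 99.4073) = 16.257181 + 226.780936 = 243.038116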